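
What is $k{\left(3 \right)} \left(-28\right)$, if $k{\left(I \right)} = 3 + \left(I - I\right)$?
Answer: $-84$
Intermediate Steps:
$k{\left(I \right)} = 3$ ($k{\left(I \right)} = 3 + 0 = 3$)
$k{\left(3 \right)} \left(-28\right) = 3 \left(-28\right) = -84$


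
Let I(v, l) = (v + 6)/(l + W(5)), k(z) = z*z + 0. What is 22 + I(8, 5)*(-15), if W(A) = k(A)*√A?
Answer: 1385/62 - 105*√5/62 ≈ 18.552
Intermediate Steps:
k(z) = z² (k(z) = z² + 0 = z²)
W(A) = A^(5/2) (W(A) = A²*√A = A^(5/2))
I(v, l) = (6 + v)/(l + 25*√5) (I(v, l) = (v + 6)/(l + 5^(5/2)) = (6 + v)/(l + 25*√5))
22 + I(8, 5)*(-15) = 22 + ((6 + 8)/(5 + 25*√5))*(-15) = 22 + (14/(5 + 25*√5))*(-15) = 22 - 210/(5 + 25*√5)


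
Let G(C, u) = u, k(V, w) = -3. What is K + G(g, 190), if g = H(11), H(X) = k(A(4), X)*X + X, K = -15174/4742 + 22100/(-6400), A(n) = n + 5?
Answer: 27821801/151744 ≈ 183.35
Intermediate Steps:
A(n) = 5 + n
K = -1009559/151744 (K = -15174*1/4742 + 22100*(-1/6400) = -7587/2371 - 221/64 = -1009559/151744 ≈ -6.6530)
H(X) = -2*X (H(X) = -3*X + X = -2*X)
g = -22 (g = -2*11 = -22)
K + G(g, 190) = -1009559/151744 + 190 = 27821801/151744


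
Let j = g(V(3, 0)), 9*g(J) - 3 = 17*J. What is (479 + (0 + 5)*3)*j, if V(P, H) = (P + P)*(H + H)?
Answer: 494/3 ≈ 164.67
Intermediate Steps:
V(P, H) = 4*H*P (V(P, H) = (2*P)*(2*H) = 4*H*P)
g(J) = ⅓ + 17*J/9 (g(J) = ⅓ + (17*J)/9 = ⅓ + 17*J/9)
j = ⅓ (j = ⅓ + 17*(4*0*3)/9 = ⅓ + (17/9)*0 = ⅓ + 0 = ⅓ ≈ 0.33333)
(479 + (0 + 5)*3)*j = (479 + (0 + 5)*3)*(⅓) = (479 + 5*3)*(⅓) = (479 + 15)*(⅓) = 494*(⅓) = 494/3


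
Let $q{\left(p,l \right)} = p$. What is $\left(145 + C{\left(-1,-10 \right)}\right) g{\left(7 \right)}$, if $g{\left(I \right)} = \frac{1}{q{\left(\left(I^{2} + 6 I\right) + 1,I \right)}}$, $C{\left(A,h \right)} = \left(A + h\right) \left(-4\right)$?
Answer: $\frac{189}{92} \approx 2.0543$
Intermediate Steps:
$C{\left(A,h \right)} = - 4 A - 4 h$
$g{\left(I \right)} = \frac{1}{1 + I^{2} + 6 I}$ ($g{\left(I \right)} = \frac{1}{\left(I^{2} + 6 I\right) + 1} = \frac{1}{1 + I^{2} + 6 I}$)
$\left(145 + C{\left(-1,-10 \right)}\right) g{\left(7 \right)} = \frac{145 - -44}{1 + 7^{2} + 6 \cdot 7} = \frac{145 + \left(4 + 40\right)}{1 + 49 + 42} = \frac{145 + 44}{92} = 189 \cdot \frac{1}{92} = \frac{189}{92}$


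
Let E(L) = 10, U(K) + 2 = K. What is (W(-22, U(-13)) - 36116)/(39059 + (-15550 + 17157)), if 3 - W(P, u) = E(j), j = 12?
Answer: -36123/40666 ≈ -0.88828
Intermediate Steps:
U(K) = -2 + K
W(P, u) = -7 (W(P, u) = 3 - 1*10 = 3 - 10 = -7)
(W(-22, U(-13)) - 36116)/(39059 + (-15550 + 17157)) = (-7 - 36116)/(39059 + (-15550 + 17157)) = -36123/(39059 + 1607) = -36123/40666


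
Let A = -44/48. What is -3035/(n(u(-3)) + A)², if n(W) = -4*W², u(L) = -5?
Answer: -437040/1466521 ≈ -0.29801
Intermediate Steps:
A = -11/12 (A = -44*1/48 = -11/12 ≈ -0.91667)
-3035/(n(u(-3)) + A)² = -3035/(-4*(-5)² - 11/12)² = -3035/(-4*25 - 11/12)² = -3035/(-100 - 11/12)² = -3035/((-1211/12)²) = -3035/1466521/144 = -3035*144/1466521 = -437040/1466521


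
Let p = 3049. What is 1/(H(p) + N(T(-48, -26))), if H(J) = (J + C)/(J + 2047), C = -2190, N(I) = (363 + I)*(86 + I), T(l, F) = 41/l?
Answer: 1467648/45255479869 ≈ 3.2430e-5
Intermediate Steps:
N(I) = (86 + I)*(363 + I)
H(J) = (-2190 + J)/(2047 + J) (H(J) = (J - 2190)/(J + 2047) = (-2190 + J)/(2047 + J))
1/(H(p) + N(T(-48, -26))) = 1/((-2190 + 3049)/(2047 + 3049) + (31218 + (41/(-48))**2 + 449*(41/(-48)))) = 1/(859/5096 + (31218 + (41*(-1/48))**2 + 449*(41*(-1/48)))) = 1/((1/5096)*859 + (31218 + (-41/48)**2 + 449*(-41/48))) = 1/(859/5096 + (31218 + 1681/2304 - 18409/48)) = 1/(859/5096 + 71044321/2304) = 1/(45255479869/1467648) = 1467648/45255479869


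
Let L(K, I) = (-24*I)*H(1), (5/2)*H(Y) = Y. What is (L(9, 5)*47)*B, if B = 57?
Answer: -128592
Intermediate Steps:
H(Y) = 2*Y/5
L(K, I) = -48*I/5 (L(K, I) = (-24*I)*((⅖)*1) = -24*I*(⅖) = -48*I/5)
(L(9, 5)*47)*B = (-48/5*5*47)*57 = -48*47*57 = -2256*57 = -128592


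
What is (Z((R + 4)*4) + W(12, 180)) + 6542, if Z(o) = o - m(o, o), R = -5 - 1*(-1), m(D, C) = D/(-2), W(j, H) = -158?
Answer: 6384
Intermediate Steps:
m(D, C) = -D/2 (m(D, C) = D*(-1/2) = -D/2)
R = -4 (R = -5 + 1 = -4)
Z(o) = 3*o/2 (Z(o) = o - (-1)*o/2 = o + o/2 = 3*o/2)
(Z((R + 4)*4) + W(12, 180)) + 6542 = (3*((-4 + 4)*4)/2 - 158) + 6542 = (3*(0*4)/2 - 158) + 6542 = ((3/2)*0 - 158) + 6542 = (0 - 158) + 6542 = -158 + 6542 = 6384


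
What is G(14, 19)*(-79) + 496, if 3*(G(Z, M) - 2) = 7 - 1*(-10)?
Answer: -329/3 ≈ -109.67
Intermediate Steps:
G(Z, M) = 23/3 (G(Z, M) = 2 + (7 - 1*(-10))/3 = 2 + (7 + 10)/3 = 2 + (⅓)*17 = 2 + 17/3 = 23/3)
G(14, 19)*(-79) + 496 = (23/3)*(-79) + 496 = -1817/3 + 496 = -329/3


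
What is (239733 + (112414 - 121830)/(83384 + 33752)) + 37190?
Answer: 4054705389/14642 ≈ 2.7692e+5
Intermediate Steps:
(239733 + (112414 - 121830)/(83384 + 33752)) + 37190 = (239733 - 9416/117136) + 37190 = (239733 - 9416*1/117136) + 37190 = (239733 - 1177/14642) + 37190 = 3510169409/14642 + 37190 = 4054705389/14642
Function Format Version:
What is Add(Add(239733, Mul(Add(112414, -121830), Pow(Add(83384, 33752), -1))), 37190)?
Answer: Rational(4054705389, 14642) ≈ 2.7692e+5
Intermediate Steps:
Add(Add(239733, Mul(Add(112414, -121830), Pow(Add(83384, 33752), -1))), 37190) = Add(Add(239733, Mul(-9416, Pow(117136, -1))), 37190) = Add(Add(239733, Mul(-9416, Rational(1, 117136))), 37190) = Add(Add(239733, Rational(-1177, 14642)), 37190) = Add(Rational(3510169409, 14642), 37190) = Rational(4054705389, 14642)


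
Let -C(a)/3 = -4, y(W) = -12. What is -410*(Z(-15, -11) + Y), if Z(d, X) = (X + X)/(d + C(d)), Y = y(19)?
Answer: 5740/3 ≈ 1913.3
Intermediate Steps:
C(a) = 12 (C(a) = -3*(-4) = 12)
Y = -12
Z(d, X) = 2*X/(12 + d) (Z(d, X) = (X + X)/(d + 12) = (2*X)/(12 + d) = 2*X/(12 + d))
-410*(Z(-15, -11) + Y) = -410*(2*(-11)/(12 - 15) - 12) = -410*(2*(-11)/(-3) - 12) = -410*(2*(-11)*(-1/3) - 12) = -410*(22/3 - 12) = -410*(-14/3) = 5740/3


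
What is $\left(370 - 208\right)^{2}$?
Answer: $26244$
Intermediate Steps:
$\left(370 - 208\right)^{2} = 162^{2} = 26244$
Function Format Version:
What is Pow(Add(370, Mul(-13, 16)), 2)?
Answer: 26244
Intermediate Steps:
Pow(Add(370, Mul(-13, 16)), 2) = Pow(Add(370, -208), 2) = Pow(162, 2) = 26244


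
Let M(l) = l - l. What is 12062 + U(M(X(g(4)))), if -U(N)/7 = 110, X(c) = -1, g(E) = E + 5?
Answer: 11292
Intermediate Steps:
g(E) = 5 + E
M(l) = 0
U(N) = -770 (U(N) = -7*110 = -770)
12062 + U(M(X(g(4)))) = 12062 - 770 = 11292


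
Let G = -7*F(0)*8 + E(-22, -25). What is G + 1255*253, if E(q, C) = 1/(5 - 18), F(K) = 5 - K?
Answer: 4124054/13 ≈ 3.1724e+5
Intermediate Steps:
E(q, C) = -1/13 (E(q, C) = 1/(-13) = -1/13)
G = -3641/13 (G = -7*(5 - 1*0)*8 - 1/13 = -7*(5 + 0)*8 - 1/13 = -7*5*8 - 1/13 = -35*8 - 1/13 = -280 - 1/13 = -3641/13 ≈ -280.08)
G + 1255*253 = -3641/13 + 1255*253 = -3641/13 + 317515 = 4124054/13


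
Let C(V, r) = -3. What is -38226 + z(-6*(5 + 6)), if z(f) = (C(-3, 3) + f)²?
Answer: -33465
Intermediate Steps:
z(f) = (-3 + f)²
-38226 + z(-6*(5 + 6)) = -38226 + (-3 - 6*(5 + 6))² = -38226 + (-3 - 6*11)² = -38226 + (-3 - 66)² = -38226 + (-69)² = -38226 + 4761 = -33465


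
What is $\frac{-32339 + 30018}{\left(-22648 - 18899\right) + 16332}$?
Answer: $\frac{2321}{25215} \approx 0.092048$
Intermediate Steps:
$\frac{-32339 + 30018}{\left(-22648 - 18899\right) + 16332} = - \frac{2321}{\left(-22648 - 18899\right) + 16332} = - \frac{2321}{-41547 + 16332} = - \frac{2321}{-25215} = \left(-2321\right) \left(- \frac{1}{25215}\right) = \frac{2321}{25215}$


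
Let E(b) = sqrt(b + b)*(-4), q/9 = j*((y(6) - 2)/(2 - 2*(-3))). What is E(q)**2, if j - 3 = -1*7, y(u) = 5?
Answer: -432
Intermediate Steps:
j = -4 (j = 3 - 1*7 = 3 - 7 = -4)
q = -27/2 (q = 9*(-4*(5 - 2)/(2 - 2*(-3))) = 9*(-12/(2 + 6)) = 9*(-12/8) = 9*(-4*3/8) = 9*(-3/2) = -27/2 ≈ -13.500)
E(b) = -4*sqrt(2)*sqrt(b) (E(b) = sqrt(2*b)*(-4) = (sqrt(2)*sqrt(b))*(-4) = -4*sqrt(2)*sqrt(b))
E(q)**2 = (-4*sqrt(2)*sqrt(-27/2))**2 = (-4*sqrt(2)*3*I*sqrt(6)/2)**2 = (-12*I*sqrt(3))**2 = -432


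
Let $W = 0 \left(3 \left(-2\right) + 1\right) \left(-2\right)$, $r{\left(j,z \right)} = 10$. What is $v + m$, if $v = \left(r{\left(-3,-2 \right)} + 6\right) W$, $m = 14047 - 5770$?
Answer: $8277$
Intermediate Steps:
$W = 0$ ($W = 0 \left(-6 + 1\right) \left(-2\right) = 0 \left(-5\right) \left(-2\right) = 0 \left(-2\right) = 0$)
$m = 8277$ ($m = 14047 - 5770 = 8277$)
$v = 0$ ($v = \left(10 + 6\right) 0 = 16 \cdot 0 = 0$)
$v + m = 0 + 8277 = 8277$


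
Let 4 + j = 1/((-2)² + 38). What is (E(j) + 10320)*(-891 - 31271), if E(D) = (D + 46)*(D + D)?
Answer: -141633166285/441 ≈ -3.2116e+8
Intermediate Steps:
j = -167/42 (j = -4 + 1/((-2)² + 38) = -4 + 1/(4 + 38) = -4 + 1/42 = -167/42 ≈ -3.9762)
E(D) = 2*D*(46 + D) (E(D) = (46 + D)*(2*D) = 2*D*(46 + D))
(E(j) + 10320)*(-891 - 31271) = (2*(-167/42)*(46 - 167/42) + 10320)*(-891 - 31271) = (2*(-167/42)*(1765/42) + 10320)*(-32162) = (-294755/882 + 10320)*(-32162) = (8807485/882)*(-32162) = -141633166285/441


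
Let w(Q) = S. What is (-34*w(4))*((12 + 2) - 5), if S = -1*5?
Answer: 1530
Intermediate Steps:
S = -5
w(Q) = -5
(-34*w(4))*((12 + 2) - 5) = (-34*(-5))*((12 + 2) - 5) = 170*(14 - 5) = 170*9 = 1530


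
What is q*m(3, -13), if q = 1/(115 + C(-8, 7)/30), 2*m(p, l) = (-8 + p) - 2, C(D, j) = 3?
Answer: -35/1151 ≈ -0.030408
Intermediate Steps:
m(p, l) = -5 + p/2 (m(p, l) = ((-8 + p) - 2)/2 = (-10 + p)/2 = -5 + p/2)
q = 10/1151 (q = 1/(115 + 3/30) = 1/(115 + 3*(1/30)) = 1/(115 + ⅒) = 1/(1151/10) = 10/1151 ≈ 0.0086881)
q*m(3, -13) = 10*(-5 + (½)*3)/1151 = 10*(-5 + 3/2)/1151 = (10/1151)*(-7/2) = -35/1151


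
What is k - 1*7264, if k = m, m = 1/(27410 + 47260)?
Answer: -542402879/74670 ≈ -7264.0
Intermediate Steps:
m = 1/74670 ≈ 1.3392e-5
k = 1/74670 ≈ 1.3392e-5
k - 1*7264 = 1/74670 - 1*7264 = 1/74670 - 7264 = -542402879/74670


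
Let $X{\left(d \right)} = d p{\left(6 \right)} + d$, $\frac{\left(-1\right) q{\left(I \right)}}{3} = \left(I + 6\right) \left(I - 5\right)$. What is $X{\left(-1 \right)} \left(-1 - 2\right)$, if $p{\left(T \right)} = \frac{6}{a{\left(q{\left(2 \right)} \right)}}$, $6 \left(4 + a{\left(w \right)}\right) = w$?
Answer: $\frac{21}{4} \approx 5.25$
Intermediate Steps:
$q{\left(I \right)} = - 3 \left(-5 + I\right) \left(6 + I\right)$ ($q{\left(I \right)} = - 3 \left(I + 6\right) \left(I - 5\right) = - 3 \left(6 + I\right) \left(-5 + I\right) = - 3 \left(-5 + I\right) \left(6 + I\right)$)
$a{\left(w \right)} = -4 + \frac{w}{6}$
$p{\left(T \right)} = \frac{3}{4}$ ($p{\left(T \right)} = \frac{6}{-4 + \frac{90 - 6 - 3 \cdot 2^{2}}{6}} = \frac{6}{-4 + \frac{90 - 6 - 12}{6}} = \frac{6}{-4 + \frac{1}{6} \cdot 72} = \frac{6}{-4 + 12} = \frac{6}{8} = 6 \cdot \frac{1}{8} = \frac{3}{4}$)
$X{\left(d \right)} = \frac{7 d}{4}$ ($X{\left(d \right)} = d \frac{3}{4} + d = \frac{3 d}{4} + d = \frac{7 d}{4}$)
$X{\left(-1 \right)} \left(-1 - 2\right) = \frac{7}{4} \left(-1\right) \left(-1 - 2\right) = - \frac{7 \left(-1 - 2\right)}{4} = \left(- \frac{7}{4}\right) \left(-3\right) = \frac{21}{4}$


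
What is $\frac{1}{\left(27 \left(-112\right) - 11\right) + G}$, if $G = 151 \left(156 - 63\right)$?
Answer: $\frac{1}{11008} \approx 9.0843 \cdot 10^{-5}$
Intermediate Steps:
$G = 14043$ ($G = 151 \cdot 93 = 14043$)
$\frac{1}{\left(27 \left(-112\right) - 11\right) + G} = \frac{1}{\left(27 \left(-112\right) - 11\right) + 14043} = \frac{1}{\left(-3024 - 11\right) + 14043} = \frac{1}{-3035 + 14043} = \frac{1}{11008}$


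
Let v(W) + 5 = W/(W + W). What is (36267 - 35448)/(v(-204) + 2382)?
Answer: 546/1585 ≈ 0.34448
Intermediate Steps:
v(W) = -9/2 (v(W) = -5 + W/(W + W) = -5 + W/((2*W)) = -5 + W*(1/(2*W)) = -5 + 1/2 = -9/2)
(36267 - 35448)/(v(-204) + 2382) = (36267 - 35448)/(-9/2 + 2382) = 819/(4755/2) = 819*(2/4755) = 546/1585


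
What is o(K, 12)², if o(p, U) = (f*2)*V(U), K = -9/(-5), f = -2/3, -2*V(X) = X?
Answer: 64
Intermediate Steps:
V(X) = -X/2
f = -⅔ (f = -2*⅓ = -⅔ ≈ -0.66667)
K = 9/5 (K = -9*(-⅕) = 9/5 ≈ 1.8000)
o(p, U) = 2*U/3 (o(p, U) = (-⅔*2)*(-U/2) = -(-2)*U/3 = 2*U/3)
o(K, 12)² = ((⅔)*12)² = 8² = 64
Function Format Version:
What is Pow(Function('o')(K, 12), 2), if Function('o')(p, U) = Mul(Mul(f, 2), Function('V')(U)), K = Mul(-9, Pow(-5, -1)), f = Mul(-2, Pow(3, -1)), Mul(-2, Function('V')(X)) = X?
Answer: 64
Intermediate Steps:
Function('V')(X) = Mul(Rational(-1, 2), X)
f = Rational(-2, 3) (f = Mul(-2, Rational(1, 3)) = Rational(-2, 3) ≈ -0.66667)
K = Rational(9, 5) (K = Mul(-9, Rational(-1, 5)) = Rational(9, 5) ≈ 1.8000)
Function('o')(p, U) = Mul(Rational(2, 3), U) (Function('o')(p, U) = Mul(Mul(Rational(-2, 3), 2), Mul(Rational(-1, 2), U)) = Mul(Rational(-4, 3), Mul(Rational(-1, 2), U)) = Mul(Rational(2, 3), U))
Pow(Function('o')(K, 12), 2) = Pow(Mul(Rational(2, 3), 12), 2) = Pow(8, 2) = 64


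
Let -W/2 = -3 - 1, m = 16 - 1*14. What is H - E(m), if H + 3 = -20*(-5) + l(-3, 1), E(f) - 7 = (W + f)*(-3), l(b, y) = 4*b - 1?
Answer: 107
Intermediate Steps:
l(b, y) = -1 + 4*b
m = 2 (m = 16 - 14 = 2)
W = 8 (W = -2*(-3 - 1) = -2*(-4) = 8)
E(f) = -17 - 3*f (E(f) = 7 + (8 + f)*(-3) = 7 + (-24 - 3*f) = -17 - 3*f)
H = 84 (H = -3 + (-20*(-5) + (-1 + 4*(-3))) = -3 + (100 + (-1 - 12)) = -3 + (100 - 13) = -3 + 87 = 84)
H - E(m) = 84 - (-17 - 3*2) = 84 - (-17 - 6) = 84 - 1*(-23) = 84 + 23 = 107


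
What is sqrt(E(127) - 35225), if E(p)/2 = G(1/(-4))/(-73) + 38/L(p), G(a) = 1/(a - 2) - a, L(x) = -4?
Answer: I*sqrt(6761348914)/438 ≈ 187.73*I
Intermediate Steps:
G(a) = 1/(-2 + a) - a
E(p) = -24959/1314 (E(p) = 2*(((1 - (1/(-4))**2 + 2/(-4))/(-2 + 1/(-4)))/(-73) + 38/(-4)) = 2*(((1 - (-1/4)**2 + 2*(-1/4))/(-2 - 1/4))*(-1/73) + 38*(-1/4)) = 2*(((1 - 1*1/16 - 1/2)/(-9/4))*(-1/73) - 19/2) = 2*(-4*(1 - 1/16 - 1/2)/9*(-1/73) - 19/2) = 2*(-4/9*7/16*(-1/73) - 19/2) = 2*(-7/36*(-1/73) - 19/2) = 2*(7/2628 - 19/2) = 2*(-24959/2628) = -24959/1314)
sqrt(E(127) - 35225) = sqrt(-24959/1314 - 35225) = sqrt(-46310609/1314) = I*sqrt(6761348914)/438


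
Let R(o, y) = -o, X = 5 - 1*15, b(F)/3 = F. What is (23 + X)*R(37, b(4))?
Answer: -481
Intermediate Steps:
b(F) = 3*F
X = -10 (X = 5 - 15 = -10)
(23 + X)*R(37, b(4)) = (23 - 10)*(-1*37) = 13*(-37) = -481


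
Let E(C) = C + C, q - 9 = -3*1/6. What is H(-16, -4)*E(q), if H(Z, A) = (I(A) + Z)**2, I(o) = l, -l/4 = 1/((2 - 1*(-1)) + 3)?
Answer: 42500/9 ≈ 4722.2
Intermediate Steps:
l = -2/3 (l = -4/((2 - 1*(-1)) + 3) = -4/((2 + 1) + 3) = -4/(3 + 3) = -4/6 = -4*1/6 = -2/3 ≈ -0.66667)
I(o) = -2/3
H(Z, A) = (-2/3 + Z)**2
q = 17/2 (q = 9 - 3*1/6 = 9 - 1/2 = 17/2 ≈ 8.5000)
E(C) = 2*C
H(-16, -4)*E(q) = ((-2 + 3*(-16))**2/9)*(2*(17/2)) = ((-2 - 48)**2/9)*17 = ((1/9)*(-50)**2)*17 = ((1/9)*2500)*17 = (2500/9)*17 = 42500/9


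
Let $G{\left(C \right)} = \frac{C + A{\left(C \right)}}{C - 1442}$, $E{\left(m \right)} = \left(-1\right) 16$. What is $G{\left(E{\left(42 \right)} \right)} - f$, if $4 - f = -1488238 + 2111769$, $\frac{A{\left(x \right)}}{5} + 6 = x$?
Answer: $\frac{50505694}{81} \approx 6.2353 \cdot 10^{5}$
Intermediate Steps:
$A{\left(x \right)} = -30 + 5 x$
$E{\left(m \right)} = -16$
$f = -623527$ ($f = 4 - \left(-1488238 + 2111769\right) = 4 - 623531 = -623527$)
$G{\left(C \right)} = \frac{-30 + 6 C}{-1442 + C}$ ($G{\left(C \right)} = \frac{C + \left(-30 + 5 C\right)}{C - 1442} = \frac{-30 + 6 C}{-1442 + C}$)
$G{\left(E{\left(42 \right)} \right)} - f = \frac{6 \left(-5 - 16\right)}{-1442 - 16} - -623527 = 6 \frac{1}{-1458} \left(-21\right) + 623527 = 6 \left(- \frac{1}{1458}\right) \left(-21\right) + 623527 = \frac{7}{81} + 623527 = \frac{50505694}{81}$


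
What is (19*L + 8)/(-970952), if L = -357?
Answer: 6775/970952 ≈ 0.0069777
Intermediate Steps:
(19*L + 8)/(-970952) = (19*(-357) + 8)/(-970952) = (-6783 + 8)*(-1/970952) = -6775*(-1/970952) = 6775/970952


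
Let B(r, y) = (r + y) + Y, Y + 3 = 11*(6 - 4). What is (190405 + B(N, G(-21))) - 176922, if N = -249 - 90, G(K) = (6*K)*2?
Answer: 12911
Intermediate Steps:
G(K) = 12*K
N = -339
Y = 19 (Y = -3 + 11*(6 - 4) = -3 + 11*2 = -3 + 22 = 19)
B(r, y) = 19 + r + y (B(r, y) = (r + y) + 19 = 19 + r + y)
(190405 + B(N, G(-21))) - 176922 = (190405 + (19 - 339 + 12*(-21))) - 176922 = (190405 + (19 - 339 - 252)) - 176922 = (190405 - 572) - 176922 = 189833 - 176922 = 12911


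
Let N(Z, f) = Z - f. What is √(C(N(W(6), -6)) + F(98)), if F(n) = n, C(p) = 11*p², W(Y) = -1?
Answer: √373 ≈ 19.313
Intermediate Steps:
√(C(N(W(6), -6)) + F(98)) = √(11*(-1 - 1*(-6))² + 98) = √(11*(-1 + 6)² + 98) = √(11*5² + 98) = √(11*25 + 98) = √(275 + 98) = √373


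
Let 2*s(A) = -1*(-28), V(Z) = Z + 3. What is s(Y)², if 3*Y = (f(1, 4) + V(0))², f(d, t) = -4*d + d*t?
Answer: 196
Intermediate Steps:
V(Z) = 3 + Z
Y = 3 (Y = (1*(-4 + 4) + (3 + 0))²/3 = (1*0 + 3)²/3 = (0 + 3)²/3 = (⅓)*3² = (⅓)*9 = 3)
s(A) = 14 (s(A) = (-1*(-28))/2 = (½)*28 = 14)
s(Y)² = 14² = 196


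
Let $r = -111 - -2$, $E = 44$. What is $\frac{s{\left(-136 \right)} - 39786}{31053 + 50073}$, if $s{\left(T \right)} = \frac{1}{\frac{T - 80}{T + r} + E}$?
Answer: $- \frac{437486611}{892061496} \approx -0.49042$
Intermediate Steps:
$r = -109$ ($r = -111 + 2 = -109$)
$s{\left(T \right)} = \frac{1}{44 + \frac{-80 + T}{-109 + T}}$ ($s{\left(T \right)} = \frac{1}{\frac{T - 80}{T - 109} + 44} = \frac{1}{\frac{-80 + T}{-109 + T} + 44} = \frac{1}{44 + \frac{-80 + T}{-109 + T}}$)
$\frac{s{\left(-136 \right)} - 39786}{31053 + 50073} = \frac{\frac{-109 - 136}{-4876 + 45 \left(-136\right)} - 39786}{31053 + 50073} = \frac{\frac{1}{-4876 - 6120} \left(-245\right) - 39786}{81126} = \left(\frac{1}{-10996} \left(-245\right) - 39786\right) \frac{1}{81126} = \left(\left(- \frac{1}{10996}\right) \left(-245\right) - 39786\right) \frac{1}{81126} = \left(\frac{245}{10996} - 39786\right) \frac{1}{81126} = \left(- \frac{437486611}{10996}\right) \frac{1}{81126} = - \frac{437486611}{892061496}$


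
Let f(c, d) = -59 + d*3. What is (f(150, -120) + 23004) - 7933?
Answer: 14652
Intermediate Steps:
f(c, d) = -59 + 3*d
(f(150, -120) + 23004) - 7933 = ((-59 + 3*(-120)) + 23004) - 7933 = ((-59 - 360) + 23004) - 7933 = (-419 + 23004) - 7933 = 22585 - 7933 = 14652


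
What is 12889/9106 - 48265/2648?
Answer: -202685509/12056344 ≈ -16.812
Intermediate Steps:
12889/9106 - 48265/2648 = -202685509/12056344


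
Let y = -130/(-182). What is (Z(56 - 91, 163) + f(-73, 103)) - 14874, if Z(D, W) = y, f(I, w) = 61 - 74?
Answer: -104204/7 ≈ -14886.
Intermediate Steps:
f(I, w) = -13
y = 5/7 (y = -130*(-1/182) = 5/7 ≈ 0.71429)
Z(D, W) = 5/7
(Z(56 - 91, 163) + f(-73, 103)) - 14874 = (5/7 - 13) - 14874 = -86/7 - 14874 = -104204/7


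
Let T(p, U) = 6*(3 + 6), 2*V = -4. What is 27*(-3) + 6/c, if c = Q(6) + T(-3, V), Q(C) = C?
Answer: -809/10 ≈ -80.900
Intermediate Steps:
V = -2 (V = (½)*(-4) = -2)
T(p, U) = 54 (T(p, U) = 6*9 = 54)
c = 60 (c = 6 + 54 = 60)
27*(-3) + 6/c = 27*(-3) + 6/60 = -81 + 6*(1/60) = -81 + ⅒ = -809/10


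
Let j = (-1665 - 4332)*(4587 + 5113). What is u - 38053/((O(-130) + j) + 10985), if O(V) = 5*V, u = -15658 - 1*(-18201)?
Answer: 147902354848/58160565 ≈ 2543.0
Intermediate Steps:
u = 2543 (u = -15658 + 18201 = 2543)
j = -58170900 (j = -5997*9700 = -58170900)
u - 38053/((O(-130) + j) + 10985) = 2543 - 38053/((5*(-130) - 58170900) + 10985) = 2543 - 38053/((-650 - 58170900) + 10985) = 2543 - 38053/(-58171550 + 10985) = 2543 - 38053/(-58160565) = 2543 - 38053*(-1)/58160565 = 2543 - 1*(-38053/58160565) = 2543 + 38053/58160565 = 147902354848/58160565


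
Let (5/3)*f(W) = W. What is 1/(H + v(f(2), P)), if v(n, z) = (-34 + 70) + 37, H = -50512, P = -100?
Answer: -1/50439 ≈ -1.9826e-5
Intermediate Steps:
f(W) = 3*W/5
v(n, z) = 73 (v(n, z) = 36 + 37 = 73)
1/(H + v(f(2), P)) = 1/(-50512 + 73) = 1/(-50439) = -1/50439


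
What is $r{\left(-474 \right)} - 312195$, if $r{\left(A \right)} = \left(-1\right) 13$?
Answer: $-312208$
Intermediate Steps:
$r{\left(A \right)} = -13$
$r{\left(-474 \right)} - 312195 = -13 - 312195 = -312208$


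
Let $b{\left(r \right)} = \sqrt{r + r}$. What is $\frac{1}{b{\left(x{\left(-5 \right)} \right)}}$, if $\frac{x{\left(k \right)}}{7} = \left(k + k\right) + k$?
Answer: $- \frac{i \sqrt{210}}{210} \approx - 0.069007 i$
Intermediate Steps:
$x{\left(k \right)} = 21 k$ ($x{\left(k \right)} = 7 \left(\left(k + k\right) + k\right) = 7 \left(2 k + k\right) = 7 \cdot 3 k = 21 k$)
$b{\left(r \right)} = \sqrt{2} \sqrt{r}$ ($b{\left(r \right)} = \sqrt{2 r} = \sqrt{2} \sqrt{r}$)
$\frac{1}{b{\left(x{\left(-5 \right)} \right)}} = \frac{1}{\sqrt{2} \sqrt{21 \left(-5\right)}} = \frac{1}{\sqrt{2} \sqrt{-105}} = \frac{1}{\sqrt{2} i \sqrt{105}} = \frac{1}{i \sqrt{210}} = - \frac{i \sqrt{210}}{210}$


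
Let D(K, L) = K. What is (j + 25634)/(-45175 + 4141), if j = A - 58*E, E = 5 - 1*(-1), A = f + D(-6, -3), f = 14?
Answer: -12647/20517 ≈ -0.61642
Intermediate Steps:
A = 8 (A = 14 - 6 = 8)
E = 6 (E = 5 + 1 = 6)
j = -340 (j = 8 - 58*6 = 8 - 348 = -340)
(j + 25634)/(-45175 + 4141) = (-340 + 25634)/(-45175 + 4141) = 25294/(-41034) = 25294*(-1/41034) = -12647/20517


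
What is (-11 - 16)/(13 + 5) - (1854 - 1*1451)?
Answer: -809/2 ≈ -404.50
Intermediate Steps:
(-11 - 16)/(13 + 5) - (1854 - 1*1451) = -27/18 - (1854 - 1451) = -27*1/18 - 1*403 = -3/2 - 403 = -809/2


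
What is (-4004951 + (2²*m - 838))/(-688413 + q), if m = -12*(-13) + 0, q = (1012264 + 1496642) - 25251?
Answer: -1335055/598414 ≈ -2.2310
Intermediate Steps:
q = 2483655 (q = 2508906 - 25251 = 2483655)
m = 156 (m = 156 + 0 = 156)
(-4004951 + (2²*m - 838))/(-688413 + q) = (-4004951 + (2²*156 - 838))/(-688413 + 2483655) = (-4004951 + (4*156 - 838))/1795242 = (-4004951 + (624 - 838))*(1/1795242) = (-4004951 - 214)*(1/1795242) = -4005165*1/1795242 = -1335055/598414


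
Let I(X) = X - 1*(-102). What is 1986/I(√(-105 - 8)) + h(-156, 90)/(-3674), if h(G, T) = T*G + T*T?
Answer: 36669114/1756339 - 1986*I*√113/10517 ≈ 20.878 - 2.0074*I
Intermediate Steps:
I(X) = 102 + X (I(X) = X + 102 = 102 + X)
h(G, T) = T² + G*T (h(G, T) = G*T + T² = T² + G*T)
1986/I(√(-105 - 8)) + h(-156, 90)/(-3674) = 1986/(102 + √(-105 - 8)) + (90*(-156 + 90))/(-3674) = 1986/(102 + √(-113)) + (90*(-66))*(-1/3674) = 1986/(102 + I*√113) - 5940*(-1/3674) = 1986/(102 + I*√113) + 270/167 = 270/167 + 1986/(102 + I*√113)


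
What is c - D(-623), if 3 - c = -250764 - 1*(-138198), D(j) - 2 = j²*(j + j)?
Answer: 483721301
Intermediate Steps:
D(j) = 2 + 2*j³ (D(j) = 2 + j²*(j + j) = 2 + j²*(2*j) = 2 + 2*j³)
c = 112569 (c = 3 - (-250764 - 1*(-138198)) = 3 - (-250764 + 138198) = 3 - 1*(-112566) = 3 + 112566 = 112569)
c - D(-623) = 112569 - (2 + 2*(-623)³) = 112569 - (2 + 2*(-241804367)) = 112569 - (2 - 483608734) = 112569 - 1*(-483608732) = 112569 + 483608732 = 483721301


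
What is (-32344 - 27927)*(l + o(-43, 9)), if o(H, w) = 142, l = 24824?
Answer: -1504725786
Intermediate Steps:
(-32344 - 27927)*(l + o(-43, 9)) = (-32344 - 27927)*(24824 + 142) = -60271*24966 = -1504725786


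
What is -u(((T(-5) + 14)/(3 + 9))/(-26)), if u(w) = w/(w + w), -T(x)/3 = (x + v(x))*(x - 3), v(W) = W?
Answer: -1/2 ≈ -0.50000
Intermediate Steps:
T(x) = -6*x*(-3 + x) (T(x) = -3*(x + x)*(x - 3) = -3*2*x*(-3 + x) = -6*x*(-3 + x))
u(w) = 1/2 (u(w) = w/((2*w)) = (1/(2*w))*w = 1/2)
-u(((T(-5) + 14)/(3 + 9))/(-26)) = -1*1/2 = -1/2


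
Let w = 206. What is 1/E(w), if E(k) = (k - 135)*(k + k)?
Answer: 1/29252 ≈ 3.4186e-5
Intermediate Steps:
E(k) = 2*k*(-135 + k) (E(k) = (-135 + k)*(2*k) = 2*k*(-135 + k))
1/E(w) = 1/(2*206*(-135 + 206)) = 1/(2*206*71) = 1/29252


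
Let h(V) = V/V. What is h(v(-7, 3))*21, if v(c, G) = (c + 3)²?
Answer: 21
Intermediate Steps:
v(c, G) = (3 + c)²
h(V) = 1
h(v(-7, 3))*21 = 1*21 = 21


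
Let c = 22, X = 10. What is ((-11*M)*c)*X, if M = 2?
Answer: -4840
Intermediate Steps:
((-11*M)*c)*X = (-11*2*22)*10 = -22*22*10 = -484*10 = -4840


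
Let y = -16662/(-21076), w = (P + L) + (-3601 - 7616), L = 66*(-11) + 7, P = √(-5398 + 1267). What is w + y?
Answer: -125773237/10538 + 9*I*√51 ≈ -11935.0 + 64.273*I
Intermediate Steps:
P = 9*I*√51 (P = √(-4131) = 9*I*√51 ≈ 64.273*I)
L = -719 (L = -726 + 7 = -719)
w = -11936 + 9*I*√51 (w = (9*I*√51 - 719) + (-3601 - 7616) = (-719 + 9*I*√51) - 11217 = -11936 + 9*I*√51 ≈ -11936.0 + 64.273*I)
y = 8331/10538 (y = -16662*(-1/21076) = 8331/10538 ≈ 0.79057)
w + y = (-11936 + 9*I*√51) + 8331/10538 = -125773237/10538 + 9*I*√51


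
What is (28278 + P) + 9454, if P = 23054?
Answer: 60786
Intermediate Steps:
(28278 + P) + 9454 = (28278 + 23054) + 9454 = 51332 + 9454 = 60786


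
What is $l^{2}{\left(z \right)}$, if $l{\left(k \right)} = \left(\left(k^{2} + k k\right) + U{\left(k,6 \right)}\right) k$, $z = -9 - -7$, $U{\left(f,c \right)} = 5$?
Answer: $676$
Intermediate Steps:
$z = -2$ ($z = -9 + 7 = -2$)
$l{\left(k \right)} = k \left(5 + 2 k^{2}\right)$ ($l{\left(k \right)} = \left(\left(k^{2} + k k\right) + 5\right) k = \left(\left(k^{2} + k^{2}\right) + 5\right) k = \left(2 k^{2} + 5\right) k = \left(5 + 2 k^{2}\right) k = k \left(5 + 2 k^{2}\right)$)
$l^{2}{\left(z \right)} = \left(- 2 \left(5 + 2 \left(-2\right)^{2}\right)\right)^{2} = \left(- 2 \left(5 + 2 \cdot 4\right)\right)^{2} = \left(- 2 \left(5 + 8\right)\right)^{2} = \left(\left(-2\right) 13\right)^{2} = \left(-26\right)^{2} = 676$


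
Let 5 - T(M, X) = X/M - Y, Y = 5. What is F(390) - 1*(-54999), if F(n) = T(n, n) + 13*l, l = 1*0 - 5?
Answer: 54943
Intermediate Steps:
l = -5 (l = 0 - 5 = -5)
T(M, X) = 10 - X/M (T(M, X) = 5 - (X/M - 1*5) = 5 - (X/M - 5) = 5 - (-5 + X/M) = 5 + (5 - X/M) = 10 - X/M)
F(n) = -56 (F(n) = (10 - n/n) + 13*(-5) = (10 - 1) - 65 = 9 - 65 = -56)
F(390) - 1*(-54999) = -56 - 1*(-54999) = -56 + 54999 = 54943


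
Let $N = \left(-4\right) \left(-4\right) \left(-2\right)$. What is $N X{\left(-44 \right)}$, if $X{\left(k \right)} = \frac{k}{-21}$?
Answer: $- \frac{1408}{21} \approx -67.048$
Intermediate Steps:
$N = -32$ ($N = 16 \left(-2\right) = -32$)
$X{\left(k \right)} = - \frac{k}{21}$ ($X{\left(k \right)} = k \left(- \frac{1}{21}\right) = - \frac{k}{21}$)
$N X{\left(-44 \right)} = - 32 \left(\left(- \frac{1}{21}\right) \left(-44\right)\right) = \left(-32\right) \frac{44}{21} = - \frac{1408}{21}$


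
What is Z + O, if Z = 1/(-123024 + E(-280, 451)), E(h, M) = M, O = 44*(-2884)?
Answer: -15554023409/122573 ≈ -1.2690e+5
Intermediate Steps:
O = -126896
Z = -1/122573 (Z = 1/(-123024 + 451) = 1/(-122573) = -1/122573 ≈ -8.1584e-6)
Z + O = -1/122573 - 126896 = -15554023409/122573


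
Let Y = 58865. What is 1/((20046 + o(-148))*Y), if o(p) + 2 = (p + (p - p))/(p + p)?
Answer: 2/2359838985 ≈ 8.4752e-10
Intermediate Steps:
o(p) = -3/2 (o(p) = -2 + (p + (p - p))/(p + p) = -2 + (p + 0)/((2*p)) = -2 + p*(1/(2*p)) = -2 + ½ = -3/2)
1/((20046 + o(-148))*Y) = 1/((20046 - 3/2)*58865) = (1/58865)/(40089/2) = (2/40089)*(1/58865) = 2/2359838985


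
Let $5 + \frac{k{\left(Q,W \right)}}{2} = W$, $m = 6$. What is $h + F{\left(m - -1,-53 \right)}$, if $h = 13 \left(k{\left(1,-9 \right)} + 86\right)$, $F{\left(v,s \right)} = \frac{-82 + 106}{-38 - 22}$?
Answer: $\frac{3768}{5} \approx 753.6$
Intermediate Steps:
$k{\left(Q,W \right)} = -10 + 2 W$
$F{\left(v,s \right)} = - \frac{2}{5}$ ($F{\left(v,s \right)} = \frac{24}{-60} = 24 \left(- \frac{1}{60}\right) = - \frac{2}{5}$)
$h = 754$ ($h = 13 \left(\left(-10 + 2 \left(-9\right)\right) + 86\right) = 13 \left(\left(-10 - 18\right) + 86\right) = 13 \left(-28 + 86\right) = 13 \cdot 58 = 754$)
$h + F{\left(m - -1,-53 \right)} = 754 - \frac{2}{5} = \frac{3768}{5}$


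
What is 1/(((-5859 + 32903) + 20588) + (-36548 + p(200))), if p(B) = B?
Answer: 1/11284 ≈ 8.8621e-5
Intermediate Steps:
1/(((-5859 + 32903) + 20588) + (-36548 + p(200))) = 1/(((-5859 + 32903) + 20588) + (-36548 + 200)) = 1/((27044 + 20588) - 36348) = 1/(47632 - 36348) = 1/11284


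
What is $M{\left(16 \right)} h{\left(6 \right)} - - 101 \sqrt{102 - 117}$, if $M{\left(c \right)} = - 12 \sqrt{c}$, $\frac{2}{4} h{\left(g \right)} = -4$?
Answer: $384 + 101 i \sqrt{15} \approx 384.0 + 391.17 i$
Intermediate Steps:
$h{\left(g \right)} = -8$ ($h{\left(g \right)} = 2 \left(-4\right) = -8$)
$M{\left(16 \right)} h{\left(6 \right)} - - 101 \sqrt{102 - 117} = - 12 \sqrt{16} \left(-8\right) - - 101 \sqrt{102 - 117} = \left(-12\right) 4 \left(-8\right) - - 101 \sqrt{-15} = \left(-48\right) \left(-8\right) - - 101 i \sqrt{15} = 384 - - 101 i \sqrt{15} = 384 + 101 i \sqrt{15}$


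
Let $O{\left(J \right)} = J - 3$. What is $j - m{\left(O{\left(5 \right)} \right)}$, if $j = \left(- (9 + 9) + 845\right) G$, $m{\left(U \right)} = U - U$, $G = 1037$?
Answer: $857599$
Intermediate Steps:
$O{\left(J \right)} = -3 + J$
$m{\left(U \right)} = 0$
$j = 857599$ ($j = \left(- (9 + 9) + 845\right) 1037 = \left(\left(-1\right) 18 + 845\right) 1037 = \left(-18 + 845\right) 1037 = 827 \cdot 1037 = 857599$)
$j - m{\left(O{\left(5 \right)} \right)} = 857599 - 0 = 857599 + 0 = 857599$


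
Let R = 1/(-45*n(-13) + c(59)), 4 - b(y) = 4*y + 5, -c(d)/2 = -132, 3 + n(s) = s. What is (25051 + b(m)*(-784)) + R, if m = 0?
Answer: 25421641/984 ≈ 25835.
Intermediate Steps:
n(s) = -3 + s
c(d) = 264 (c(d) = -2*(-132) = 264)
b(y) = -1 - 4*y (b(y) = 4 - (4*y + 5) = 4 - (5 + 4*y) = 4 + (-5 - 4*y) = -1 - 4*y)
R = 1/984 (R = 1/(-45*(-3 - 13) + 264) = 1/(-45*(-16) + 264) = 1/(720 + 264) = 1/984 ≈ 0.0010163)
(25051 + b(m)*(-784)) + R = (25051 + (-1 - 4*0)*(-784)) + 1/984 = (25051 + (-1 + 0)*(-784)) + 1/984 = (25051 - 1*(-784)) + 1/984 = (25051 + 784) + 1/984 = 25835 + 1/984 = 25421641/984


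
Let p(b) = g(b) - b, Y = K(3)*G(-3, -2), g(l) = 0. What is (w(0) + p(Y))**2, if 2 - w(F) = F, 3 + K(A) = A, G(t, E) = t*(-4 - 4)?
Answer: 4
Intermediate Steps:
G(t, E) = -8*t (G(t, E) = t*(-8) = -8*t)
K(A) = -3 + A
w(F) = 2 - F
Y = 0 (Y = (-3 + 3)*(-8*(-3)) = 0*24 = 0)
p(b) = -b (p(b) = 0 - b = -b)
(w(0) + p(Y))**2 = ((2 - 1*0) - 1*0)**2 = ((2 + 0) + 0)**2 = (2 + 0)**2 = 2**2 = 4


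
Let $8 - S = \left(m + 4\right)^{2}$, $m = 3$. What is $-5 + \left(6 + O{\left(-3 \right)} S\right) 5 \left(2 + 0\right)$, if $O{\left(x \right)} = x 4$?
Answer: $4975$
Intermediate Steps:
$O{\left(x \right)} = 4 x$
$S = -41$ ($S = 8 - \left(3 + 4\right)^{2} = 8 - 7^{2} = 8 - 49 = -41$)
$-5 + \left(6 + O{\left(-3 \right)} S\right) 5 \left(2 + 0\right) = -5 + \left(6 + 4 \left(-3\right) \left(-41\right)\right) 5 \left(2 + 0\right) = -5 + \left(6 - -492\right) 5 \cdot 2 = -5 + \left(6 + 492\right) 10 = -5 + 498 \cdot 10 = -5 + 4980 = 4975$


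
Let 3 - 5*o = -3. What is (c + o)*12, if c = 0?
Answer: 72/5 ≈ 14.400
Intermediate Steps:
o = 6/5 (o = ⅗ - ⅕*(-3) = ⅗ + ⅗ = 6/5 ≈ 1.2000)
(c + o)*12 = (0 + 6/5)*12 = (6/5)*12 = 72/5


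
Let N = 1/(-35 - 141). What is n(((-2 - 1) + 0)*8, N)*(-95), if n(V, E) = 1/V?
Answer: 95/24 ≈ 3.9583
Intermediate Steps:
N = -1/176 (N = 1/(-176) = -1/176 ≈ -0.0056818)
n(((-2 - 1) + 0)*8, N)*(-95) = -95/(((-2 - 1) + 0)*8) = -95/((-3 + 0)*8) = -95/(-3*8) = -95/(-24) = -1/24*(-95) = 95/24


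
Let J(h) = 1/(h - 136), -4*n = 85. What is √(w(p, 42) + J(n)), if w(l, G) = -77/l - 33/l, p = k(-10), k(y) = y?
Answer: √4349535/629 ≈ 3.3157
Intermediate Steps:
n = -85/4 (n = -¼*85 = -85/4 ≈ -21.250)
p = -10
w(l, G) = -110/l
J(h) = 1/(-136 + h)
√(w(p, 42) + J(n)) = √(-110/(-10) + 1/(-136 - 85/4)) = √(-110*(-⅒) + 1/(-629/4)) = √(11 - 4/629) = √(6915/629) = √4349535/629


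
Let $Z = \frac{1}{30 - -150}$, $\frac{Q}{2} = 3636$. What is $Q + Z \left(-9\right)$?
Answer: $\frac{145439}{20} \approx 7272.0$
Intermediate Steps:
$Q = 7272$ ($Q = 2 \cdot 3636 = 7272$)
$Z = \frac{1}{180}$ ($Z = \frac{1}{30 + 150} = \frac{1}{180} \approx 0.0055556$)
$Q + Z \left(-9\right) = 7272 + \frac{1}{180} \left(-9\right) = 7272 - \frac{1}{20} = \frac{145439}{20}$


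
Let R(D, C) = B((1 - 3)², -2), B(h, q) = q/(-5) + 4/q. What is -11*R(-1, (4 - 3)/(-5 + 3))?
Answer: 88/5 ≈ 17.600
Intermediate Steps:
B(h, q) = 4/q - q/5 (B(h, q) = q*(-⅕) + 4/q = -q/5 + 4/q = 4/q - q/5)
R(D, C) = -8/5 (R(D, C) = 4/(-2) - ⅕*(-2) = 4*(-½) + ⅖ = -2 + ⅖ = -8/5)
-11*R(-1, (4 - 3)/(-5 + 3)) = -11*(-8/5) = 88/5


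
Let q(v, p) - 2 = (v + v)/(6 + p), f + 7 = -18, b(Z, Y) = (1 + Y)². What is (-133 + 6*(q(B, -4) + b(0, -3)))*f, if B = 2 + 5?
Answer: 1375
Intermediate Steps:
f = -25 (f = -7 - 18 = -25)
B = 7
q(v, p) = 2 + 2*v/(6 + p) (q(v, p) = 2 + (v + v)/(6 + p) = 2 + (2*v)/(6 + p) = 2 + 2*v/(6 + p))
(-133 + 6*(q(B, -4) + b(0, -3)))*f = (-133 + 6*(2*(6 - 4 + 7)/(6 - 4) + (1 - 3)²))*(-25) = (-133 + 6*(2*9/2 + (-2)²))*(-25) = (-133 + 6*(2*(½)*9 + 4))*(-25) = (-133 + 6*(9 + 4))*(-25) = (-133 + 6*13)*(-25) = (-133 + 78)*(-25) = -55*(-25) = 1375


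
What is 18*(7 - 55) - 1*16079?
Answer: -16943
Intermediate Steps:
18*(7 - 55) - 1*16079 = 18*(-48) - 16079 = -864 - 16079 = -16943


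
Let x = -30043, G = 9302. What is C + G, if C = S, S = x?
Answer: -20741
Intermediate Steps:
S = -30043
C = -30043
C + G = -30043 + 9302 = -20741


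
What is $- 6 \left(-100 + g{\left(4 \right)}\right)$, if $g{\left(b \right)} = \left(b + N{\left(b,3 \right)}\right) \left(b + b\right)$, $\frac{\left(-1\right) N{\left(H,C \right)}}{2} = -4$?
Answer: $24$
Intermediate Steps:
$N{\left(H,C \right)} = 8$ ($N{\left(H,C \right)} = \left(-2\right) \left(-4\right) = 8$)
$g{\left(b \right)} = 2 b \left(8 + b\right)$ ($g{\left(b \right)} = \left(b + 8\right) \left(b + b\right) = \left(8 + b\right) 2 b = 2 b \left(8 + b\right)$)
$- 6 \left(-100 + g{\left(4 \right)}\right) = - 6 \left(-100 + 2 \cdot 4 \left(8 + 4\right)\right) = - 6 \left(-100 + 2 \cdot 4 \cdot 12\right) = - 6 \left(-100 + 96\right) = \left(-6\right) \left(-4\right) = 24$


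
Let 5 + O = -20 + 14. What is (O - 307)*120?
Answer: -38160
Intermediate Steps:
O = -11 (O = -5 + (-20 + 14) = -5 - 6 = -11)
(O - 307)*120 = (-11 - 307)*120 = -318*120 = -38160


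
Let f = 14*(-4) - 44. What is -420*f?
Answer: 42000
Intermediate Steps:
f = -100 (f = -56 - 44 = -100)
-420*f = -420*(-100) = 42000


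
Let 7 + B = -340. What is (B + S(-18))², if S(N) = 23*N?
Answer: 579121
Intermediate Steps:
B = -347 (B = -7 - 340 = -347)
(B + S(-18))² = (-347 + 23*(-18))² = (-347 - 414)² = (-761)² = 579121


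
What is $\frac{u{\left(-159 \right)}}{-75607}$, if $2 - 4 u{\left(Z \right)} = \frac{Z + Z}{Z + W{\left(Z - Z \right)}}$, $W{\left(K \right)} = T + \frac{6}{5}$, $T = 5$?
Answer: $\frac{31}{115527496} \approx 2.6833 \cdot 10^{-7}$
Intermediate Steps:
$W{\left(K \right)} = \frac{31}{5}$ ($W{\left(K \right)} = 5 + \frac{6}{5} = \frac{31}{5}$)
$u{\left(Z \right)} = \frac{1}{2} - \frac{Z}{2 \left(\frac{31}{5} + Z\right)}$ ($u{\left(Z \right)} = \frac{1}{2} - \frac{\left(Z + Z\right) \frac{1}{Z + \frac{31}{5}}}{4} = \frac{1}{2} - \frac{2 Z \frac{1}{\frac{31}{5} + Z}}{4} = \frac{1}{2} - \frac{Z}{2 \left(\frac{31}{5} + Z\right)}$)
$\frac{u{\left(-159 \right)}}{-75607} = \frac{\frac{31}{2} \frac{1}{31 + 5 \left(-159\right)}}{-75607} = \frac{31}{2 \left(31 - 795\right)} \left(- \frac{1}{75607}\right) = \frac{31}{2 \left(-764\right)} \left(- \frac{1}{75607}\right) = \frac{31}{2} \left(- \frac{1}{764}\right) \left(- \frac{1}{75607}\right) = \left(- \frac{31}{1528}\right) \left(- \frac{1}{75607}\right) = \frac{31}{115527496}$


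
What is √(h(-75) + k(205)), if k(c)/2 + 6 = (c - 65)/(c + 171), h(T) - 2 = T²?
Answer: 2*√3101295/47 ≈ 74.938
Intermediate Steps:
h(T) = 2 + T²
k(c) = -12 + 2*(-65 + c)/(171 + c) (k(c) = -12 + 2*((c - 65)/(c + 171)) = -12 + 2*((-65 + c)/(171 + c)) = -12 + 2*(-65 + c)/(171 + c))
√(h(-75) + k(205)) = √((2 + (-75)²) + 2*(-1091 - 5*205)/(171 + 205)) = √((2 + 5625) + 2*(-1091 - 1025)/376) = √(5627 + 2*(1/376)*(-2116)) = √(5627 - 529/47) = √(263940/47) = 2*√3101295/47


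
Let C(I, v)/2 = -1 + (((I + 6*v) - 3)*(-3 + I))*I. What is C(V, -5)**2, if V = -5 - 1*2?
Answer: 31382404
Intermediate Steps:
V = -7 (V = -5 - 2 = -7)
C(I, v) = -2 + 2*I*(-3 + I)*(-3 + I + 6*v) (C(I, v) = 2*(-1 + (((I + 6*v) - 3)*(-3 + I))*I) = 2*(-1 + ((-3 + I + 6*v)*(-3 + I))*I) = 2*(-1 + ((-3 + I)*(-3 + I + 6*v))*I) = 2*(-1 + I*(-3 + I)*(-3 + I + 6*v)) = -2 + 2*I*(-3 + I)*(-3 + I + 6*v))
C(V, -5)**2 = (-2 - 12*(-7)**2 + 2*(-7)**3 + 18*(-7) - 36*(-7)*(-5) + 12*(-5)*(-7)**2)**2 = (-2 - 12*49 + 2*(-343) - 126 - 1260 + 12*(-5)*49)**2 = (-2 - 588 - 686 - 126 - 1260 - 2940)**2 = (-5602)**2 = 31382404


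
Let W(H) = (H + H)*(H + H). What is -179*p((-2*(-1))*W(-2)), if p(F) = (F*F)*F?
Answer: -5865472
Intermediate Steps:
W(H) = 4*H² (W(H) = (2*H)*(2*H) = 4*H²)
p(F) = F³ (p(F) = F²*F = F³)
-179*p((-2*(-1))*W(-2)) = -179*((-2*(-1))*(4*(-2)²))³ = -179*(2*(4*4))³ = -179*(2*16)³ = -179*32³ = -179*32768 = -5865472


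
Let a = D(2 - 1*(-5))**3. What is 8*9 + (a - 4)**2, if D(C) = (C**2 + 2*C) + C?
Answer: 117646256088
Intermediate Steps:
D(C) = C**2 + 3*C
a = 343000 (a = ((2 - 1*(-5))*(3 + (2 - 1*(-5))))**3 = ((2 + 5)*(3 + (2 + 5)))**3 = (7*(3 + 7))**3 = (7*10)**3 = 70**3 = 343000)
8*9 + (a - 4)**2 = 8*9 + (343000 - 4)**2 = 72 + 342996**2 = 72 + 117646256016 = 117646256088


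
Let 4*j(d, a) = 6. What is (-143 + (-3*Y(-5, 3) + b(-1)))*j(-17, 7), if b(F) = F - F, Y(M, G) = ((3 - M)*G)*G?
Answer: -1077/2 ≈ -538.50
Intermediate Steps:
Y(M, G) = G**2*(3 - M) (Y(M, G) = (G*(3 - M))*G = G**2*(3 - M))
j(d, a) = 3/2 (j(d, a) = (1/4)*6 = 3/2)
b(F) = 0
(-143 + (-3*Y(-5, 3) + b(-1)))*j(-17, 7) = (-143 + (-3*3**2*(3 - 1*(-5)) + 0))*(3/2) = (-143 + (-27*(3 + 5) + 0))*(3/2) = (-143 + (-27*8 + 0))*(3/2) = (-143 + (-3*72 + 0))*(3/2) = (-143 + (-216 + 0))*(3/2) = (-143 - 216)*(3/2) = -359*3/2 = -1077/2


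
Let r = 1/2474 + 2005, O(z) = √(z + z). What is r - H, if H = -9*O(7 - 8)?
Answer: 4960371/2474 + 9*I*√2 ≈ 2005.0 + 12.728*I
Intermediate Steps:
O(z) = √2*√z (O(z) = √(2*z) = √2*√z)
r = 4960371/2474 (r = 1/2474 + 2005 = 4960371/2474 ≈ 2005.0)
H = -9*I*√2 (H = -9*√2*√(7 - 8) = -9*√2*√(-1) = -9*√2*I = -9*I*√2 ≈ -12.728*I)
r - H = 4960371/2474 - (-9)*I*√2 = 4960371/2474 + 9*I*√2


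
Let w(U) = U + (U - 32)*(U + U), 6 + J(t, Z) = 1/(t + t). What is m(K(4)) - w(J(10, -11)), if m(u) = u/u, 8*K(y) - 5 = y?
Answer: -88931/200 ≈ -444.65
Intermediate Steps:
J(t, Z) = -6 + 1/(2*t) (J(t, Z) = -6 + 1/(t + t) = -6 + 1/(2*t))
K(y) = 5/8 + y/8
w(U) = U + 2*U*(-32 + U) (w(U) = U + (-32 + U)*(2*U) = U + 2*U*(-32 + U))
m(u) = 1
m(K(4)) - w(J(10, -11)) = 1 - (-6 + (½)/10)*(-63 + 2*(-6 + (½)/10)) = 1 - (-6 + (½)*(⅒))*(-63 + 2*(-6 + (½)*(⅒))) = 1 - (-6 + 1/20)*(-63 + 2*(-6 + 1/20)) = 1 - (-119)*(-63 + 2*(-119/20))/20 = 1 - (-119)*(-63 - 119/10)/20 = 1 - (-119)*(-749)/(20*10) = 1 - 1*89131/200 = 1 - 89131/200 = -88931/200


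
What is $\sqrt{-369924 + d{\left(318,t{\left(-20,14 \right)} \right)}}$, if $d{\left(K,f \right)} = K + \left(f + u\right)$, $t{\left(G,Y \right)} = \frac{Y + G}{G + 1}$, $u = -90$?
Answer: $\frac{i \sqrt{133460142}}{19} \approx 608.03 i$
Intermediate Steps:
$t{\left(G,Y \right)} = \frac{G + Y}{1 + G}$
$d{\left(K,f \right)} = -90 + K + f$ ($d{\left(K,f \right)} = K + \left(f - 90\right) = K + \left(-90 + f\right) = -90 + K + f$)
$\sqrt{-369924 + d{\left(318,t{\left(-20,14 \right)} \right)}} = \sqrt{-369924 + \left(-90 + 318 + \frac{-20 + 14}{1 - 20}\right)} = \sqrt{-369924 + \left(-90 + 318 + \frac{1}{-19} \left(-6\right)\right)} = \sqrt{-369924 - - \frac{4338}{19}} = \sqrt{-369924 + \left(-90 + 318 + \frac{6}{19}\right)} = \sqrt{-369924 + \frac{4338}{19}} = \sqrt{- \frac{7024218}{19}} = \frac{i \sqrt{133460142}}{19}$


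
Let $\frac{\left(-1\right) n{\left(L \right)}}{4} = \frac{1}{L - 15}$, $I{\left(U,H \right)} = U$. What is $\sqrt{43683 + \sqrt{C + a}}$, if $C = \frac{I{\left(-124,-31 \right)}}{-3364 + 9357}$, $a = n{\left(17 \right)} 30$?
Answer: $\frac{\sqrt{1568920768467 + 11986 i \sqrt{538926518}}}{5993} \approx 209.0 + 0.018534 i$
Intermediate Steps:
$n{\left(L \right)} = - \frac{4}{-15 + L}$ ($n{\left(L \right)} = - \frac{4}{L - 15} = - \frac{4}{-15 + L}$)
$a = -60$ ($a = - \frac{4}{-15 + 17} \cdot 30 = - \frac{4}{2} \cdot 30 = \left(-4\right) \frac{1}{2} \cdot 30 = \left(-2\right) 30 = -60$)
$C = - \frac{124}{5993}$ ($C = - \frac{124}{-3364 + 9357} = - \frac{124}{5993} \approx -0.020691$)
$\sqrt{43683 + \sqrt{C + a}} = \sqrt{43683 + \sqrt{- \frac{124}{5993} - 60}} = \sqrt{43683 + \sqrt{- \frac{359704}{5993}}} = \sqrt{43683 + \frac{2 i \sqrt{538926518}}{5993}}$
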